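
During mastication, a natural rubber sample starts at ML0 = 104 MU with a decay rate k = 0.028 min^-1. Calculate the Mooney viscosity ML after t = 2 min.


ML = ML0 * exp(-k * t)
ML = 104 * exp(-0.028 * 2)
ML = 104 * 0.9455
ML = 98.34 MU

98.34 MU


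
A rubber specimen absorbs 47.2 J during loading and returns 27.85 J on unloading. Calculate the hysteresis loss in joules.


Hysteresis loss = loading - unloading
= 47.2 - 27.85
= 19.35 J

19.35 J


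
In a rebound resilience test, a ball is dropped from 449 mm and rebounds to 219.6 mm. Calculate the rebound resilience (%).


Resilience = h_rebound / h_drop * 100
= 219.6 / 449 * 100
= 48.9%

48.9%


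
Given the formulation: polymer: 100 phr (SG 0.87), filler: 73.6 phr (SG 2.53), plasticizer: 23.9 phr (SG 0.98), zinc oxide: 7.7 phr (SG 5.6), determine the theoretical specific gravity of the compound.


Sum of weights = 205.2
Volume contributions:
  polymer: 100/0.87 = 114.9425
  filler: 73.6/2.53 = 29.0909
  plasticizer: 23.9/0.98 = 24.3878
  zinc oxide: 7.7/5.6 = 1.3750
Sum of volumes = 169.7962
SG = 205.2 / 169.7962 = 1.209

SG = 1.209


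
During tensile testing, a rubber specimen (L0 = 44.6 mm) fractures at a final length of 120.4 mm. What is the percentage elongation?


Elongation = (Lf - L0) / L0 * 100
= (120.4 - 44.6) / 44.6 * 100
= 75.8 / 44.6 * 100
= 170.0%

170.0%


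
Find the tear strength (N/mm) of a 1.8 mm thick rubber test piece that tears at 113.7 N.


Tear strength = force / thickness
= 113.7 / 1.8
= 63.17 N/mm

63.17 N/mm


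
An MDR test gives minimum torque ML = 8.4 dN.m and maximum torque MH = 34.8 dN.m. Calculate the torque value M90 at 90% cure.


M90 = ML + 0.9 * (MH - ML)
M90 = 8.4 + 0.9 * (34.8 - 8.4)
M90 = 8.4 + 0.9 * 26.4
M90 = 32.16 dN.m

32.16 dN.m


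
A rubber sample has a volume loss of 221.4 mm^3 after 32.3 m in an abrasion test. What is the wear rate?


Rate = volume_loss / distance
= 221.4 / 32.3
= 6.854 mm^3/m

6.854 mm^3/m


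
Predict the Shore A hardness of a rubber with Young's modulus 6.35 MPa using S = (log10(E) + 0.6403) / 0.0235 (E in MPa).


log10(E) = 0.0235*S - 0.6403  =>  S = (log10(E) + 0.6403) / 0.0235
log10(6.35) = 0.802774
S = (0.802774 + 0.6403) / 0.0235 = 1.443074 / 0.0235
S = 61.4

Shore A = 61.4


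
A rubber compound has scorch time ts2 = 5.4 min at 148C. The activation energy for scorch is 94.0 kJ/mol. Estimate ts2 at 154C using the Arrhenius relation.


Convert temperatures: T1 = 148 + 273.15 = 421.15 K, T2 = 154 + 273.15 = 427.15 K
ts2_new = 5.4 * exp(94000 / 8.314 * (1/427.15 - 1/421.15))
1/T2 - 1/T1 = -3.3353e-05
ts2_new = 3.7 min

3.7 min


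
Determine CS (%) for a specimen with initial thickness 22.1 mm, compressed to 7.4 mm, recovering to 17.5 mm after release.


CS = (t0 - recovered) / (t0 - ts) * 100
= (22.1 - 17.5) / (22.1 - 7.4) * 100
= 4.6 / 14.7 * 100
= 31.3%

31.3%


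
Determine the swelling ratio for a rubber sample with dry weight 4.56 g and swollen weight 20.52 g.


Q = W_swollen / W_dry
Q = 20.52 / 4.56
Q = 4.5

Q = 4.5


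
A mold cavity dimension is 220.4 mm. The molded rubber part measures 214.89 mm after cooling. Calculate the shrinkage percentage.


Shrinkage = (mold - part) / mold * 100
= (220.4 - 214.89) / 220.4 * 100
= 5.51 / 220.4 * 100
= 2.5%

2.5%


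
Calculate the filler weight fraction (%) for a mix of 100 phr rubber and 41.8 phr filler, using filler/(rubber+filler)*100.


Filler % = filler / (rubber + filler) * 100
= 41.8 / (100 + 41.8) * 100
= 41.8 / 141.8 * 100
= 29.48%

29.48%


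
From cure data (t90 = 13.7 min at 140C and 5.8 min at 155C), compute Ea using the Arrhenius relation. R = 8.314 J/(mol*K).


T1 = 413.15 K, T2 = 428.15 K
1/T1 - 1/T2 = 8.4798e-05
ln(t1/t2) = ln(13.7/5.8) = 0.8595
Ea = 8.314 * 0.8595 / 8.4798e-05 = 84272.8158 J/mol
Ea = 84.27 kJ/mol

84.27 kJ/mol


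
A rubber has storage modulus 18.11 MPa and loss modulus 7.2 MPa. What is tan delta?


tan delta = E'' / E'
= 7.2 / 18.11
= 0.3976

tan delta = 0.3976


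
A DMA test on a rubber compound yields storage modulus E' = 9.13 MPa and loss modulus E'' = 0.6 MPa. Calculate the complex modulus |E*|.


|E*| = sqrt(E'^2 + E''^2)
= sqrt(9.13^2 + 0.6^2)
= sqrt(83.3569 + 0.3600)
= 9.15 MPa

9.15 MPa


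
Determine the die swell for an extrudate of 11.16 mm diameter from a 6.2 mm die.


Die swell ratio = D_extrudate / D_die
= 11.16 / 6.2
= 1.8

Die swell = 1.8


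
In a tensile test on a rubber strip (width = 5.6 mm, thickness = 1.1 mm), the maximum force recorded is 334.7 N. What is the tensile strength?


Area = width * thickness = 5.6 * 1.1 = 6.16 mm^2
TS = force / area = 334.7 / 6.16 = 54.33 MPa

54.33 MPa


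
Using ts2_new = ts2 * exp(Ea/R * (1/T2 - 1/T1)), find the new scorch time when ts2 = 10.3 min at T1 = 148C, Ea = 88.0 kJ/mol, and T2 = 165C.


Convert temperatures: T1 = 148 + 273.15 = 421.15 K, T2 = 165 + 273.15 = 438.15 K
ts2_new = 10.3 * exp(88000 / 8.314 * (1/438.15 - 1/421.15))
1/T2 - 1/T1 = -9.2128e-05
ts2_new = 3.88 min

3.88 min


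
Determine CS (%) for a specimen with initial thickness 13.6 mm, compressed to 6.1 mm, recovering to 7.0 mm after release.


CS = (t0 - recovered) / (t0 - ts) * 100
= (13.6 - 7.0) / (13.6 - 6.1) * 100
= 6.6 / 7.5 * 100
= 88.0%

88.0%


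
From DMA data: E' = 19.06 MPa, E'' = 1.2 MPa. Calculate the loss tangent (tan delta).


tan delta = E'' / E'
= 1.2 / 19.06
= 0.063

tan delta = 0.063


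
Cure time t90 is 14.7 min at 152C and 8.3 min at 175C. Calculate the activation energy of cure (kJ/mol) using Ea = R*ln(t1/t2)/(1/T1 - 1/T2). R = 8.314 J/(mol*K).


T1 = 425.15 K, T2 = 448.15 K
1/T1 - 1/T2 = 1.2072e-04
ln(t1/t2) = ln(14.7/8.3) = 0.5716
Ea = 8.314 * 0.5716 / 1.2072e-04 = 39367.1427 J/mol
Ea = 39.37 kJ/mol

39.37 kJ/mol


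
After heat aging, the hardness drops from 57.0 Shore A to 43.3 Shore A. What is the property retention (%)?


Retention = aged / original * 100
= 43.3 / 57.0 * 100
= 76.0%

76.0%


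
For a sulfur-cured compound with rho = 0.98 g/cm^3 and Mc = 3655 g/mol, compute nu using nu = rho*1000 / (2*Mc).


nu = rho * 1000 / (2 * Mc)
nu = 0.98 * 1000 / (2 * 3655)
nu = 980.0 / 7310
nu = 0.1341 mol/L

0.1341 mol/L


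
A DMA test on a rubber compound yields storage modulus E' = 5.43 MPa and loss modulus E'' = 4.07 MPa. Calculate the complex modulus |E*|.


|E*| = sqrt(E'^2 + E''^2)
= sqrt(5.43^2 + 4.07^2)
= sqrt(29.4849 + 16.5649)
= 6.786 MPa

6.786 MPa


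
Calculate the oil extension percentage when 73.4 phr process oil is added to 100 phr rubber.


Oil % = oil / (100 + oil) * 100
= 73.4 / (100 + 73.4) * 100
= 73.4 / 173.4 * 100
= 42.33%

42.33%


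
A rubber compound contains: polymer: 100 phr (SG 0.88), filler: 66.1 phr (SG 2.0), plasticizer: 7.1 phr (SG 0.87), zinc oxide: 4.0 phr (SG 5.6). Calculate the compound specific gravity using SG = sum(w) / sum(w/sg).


Sum of weights = 177.2
Volume contributions:
  polymer: 100/0.88 = 113.6364
  filler: 66.1/2.0 = 33.0500
  plasticizer: 7.1/0.87 = 8.1609
  zinc oxide: 4.0/5.6 = 0.7143
Sum of volumes = 155.5616
SG = 177.2 / 155.5616 = 1.139

SG = 1.139


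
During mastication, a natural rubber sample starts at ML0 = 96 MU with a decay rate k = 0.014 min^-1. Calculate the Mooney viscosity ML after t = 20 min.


ML = ML0 * exp(-k * t)
ML = 96 * exp(-0.014 * 20)
ML = 96 * 0.7558
ML = 72.56 MU

72.56 MU


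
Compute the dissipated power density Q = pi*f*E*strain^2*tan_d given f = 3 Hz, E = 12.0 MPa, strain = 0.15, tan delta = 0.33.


Q = pi * f * E * strain^2 * tan_d
= pi * 3 * 12.0 * 0.15^2 * 0.33
= pi * 3 * 12.0 * 0.0225 * 0.33
= 0.8397

Q = 0.8397


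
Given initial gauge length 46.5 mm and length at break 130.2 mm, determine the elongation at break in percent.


Elongation = (Lf - L0) / L0 * 100
= (130.2 - 46.5) / 46.5 * 100
= 83.7 / 46.5 * 100
= 180.0%

180.0%


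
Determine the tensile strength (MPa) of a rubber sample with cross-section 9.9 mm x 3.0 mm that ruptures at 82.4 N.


Area = width * thickness = 9.9 * 3.0 = 29.7 mm^2
TS = force / area = 82.4 / 29.7 = 2.77 MPa

2.77 MPa


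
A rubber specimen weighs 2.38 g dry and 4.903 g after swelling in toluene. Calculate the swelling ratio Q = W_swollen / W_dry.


Q = W_swollen / W_dry
Q = 4.903 / 2.38
Q = 2.06

Q = 2.06


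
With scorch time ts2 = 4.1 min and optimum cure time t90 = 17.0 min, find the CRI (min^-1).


CRI = 100 / (t90 - ts2)
= 100 / (17.0 - 4.1)
= 100 / 12.9
= 7.75 min^-1

7.75 min^-1


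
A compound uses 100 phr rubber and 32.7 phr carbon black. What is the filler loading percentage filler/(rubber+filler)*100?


Filler % = filler / (rubber + filler) * 100
= 32.7 / (100 + 32.7) * 100
= 32.7 / 132.7 * 100
= 24.64%

24.64%


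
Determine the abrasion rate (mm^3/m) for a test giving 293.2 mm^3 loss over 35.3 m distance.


Rate = volume_loss / distance
= 293.2 / 35.3
= 8.306 mm^3/m

8.306 mm^3/m


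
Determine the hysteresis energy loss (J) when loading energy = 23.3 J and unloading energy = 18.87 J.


Hysteresis loss = loading - unloading
= 23.3 - 18.87
= 4.43 J

4.43 J


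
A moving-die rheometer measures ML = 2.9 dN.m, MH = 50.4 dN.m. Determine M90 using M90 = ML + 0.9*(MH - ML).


M90 = ML + 0.9 * (MH - ML)
M90 = 2.9 + 0.9 * (50.4 - 2.9)
M90 = 2.9 + 0.9 * 47.5
M90 = 45.65 dN.m

45.65 dN.m


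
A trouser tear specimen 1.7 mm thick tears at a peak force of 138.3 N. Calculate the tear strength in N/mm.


Tear strength = force / thickness
= 138.3 / 1.7
= 81.35 N/mm

81.35 N/mm


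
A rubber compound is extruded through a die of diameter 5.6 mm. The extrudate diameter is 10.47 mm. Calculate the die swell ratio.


Die swell ratio = D_extrudate / D_die
= 10.47 / 5.6
= 1.87

Die swell = 1.87


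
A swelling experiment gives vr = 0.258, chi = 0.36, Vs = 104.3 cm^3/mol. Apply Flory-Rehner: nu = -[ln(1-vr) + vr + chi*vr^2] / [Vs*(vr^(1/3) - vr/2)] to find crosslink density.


ln(1 - vr) = ln(1 - 0.258) = -0.2984
Numerator = -((-0.2984) + 0.258 + 0.36 * 0.258^2) = 0.0164
Denominator = 104.3 * (0.258^(1/3) - 0.258/2) = 52.9437
nu = 0.0164 / 52.9437 = 3.1058e-04 mol/cm^3

3.1058e-04 mol/cm^3


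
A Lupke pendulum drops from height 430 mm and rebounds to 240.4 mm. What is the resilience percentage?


Resilience = h_rebound / h_drop * 100
= 240.4 / 430 * 100
= 55.9%

55.9%


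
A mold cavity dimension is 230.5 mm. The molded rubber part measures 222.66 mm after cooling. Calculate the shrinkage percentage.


Shrinkage = (mold - part) / mold * 100
= (230.5 - 222.66) / 230.5 * 100
= 7.84 / 230.5 * 100
= 3.4%

3.4%


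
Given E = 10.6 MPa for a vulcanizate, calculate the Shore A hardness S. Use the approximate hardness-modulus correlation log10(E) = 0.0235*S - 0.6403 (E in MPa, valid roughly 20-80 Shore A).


log10(E) = 0.0235*S - 0.6403  =>  S = (log10(E) + 0.6403) / 0.0235
log10(10.6) = 1.025306
S = (1.025306 + 0.6403) / 0.0235 = 1.665606 / 0.0235
S = 70.9

Shore A = 70.9


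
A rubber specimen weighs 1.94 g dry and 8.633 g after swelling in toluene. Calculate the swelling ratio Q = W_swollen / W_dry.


Q = W_swollen / W_dry
Q = 8.633 / 1.94
Q = 4.45

Q = 4.45


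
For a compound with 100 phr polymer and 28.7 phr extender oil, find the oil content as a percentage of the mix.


Oil % = oil / (100 + oil) * 100
= 28.7 / (100 + 28.7) * 100
= 28.7 / 128.7 * 100
= 22.3%

22.3%


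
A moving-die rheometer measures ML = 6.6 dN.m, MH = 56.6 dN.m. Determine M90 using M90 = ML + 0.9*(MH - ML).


M90 = ML + 0.9 * (MH - ML)
M90 = 6.6 + 0.9 * (56.6 - 6.6)
M90 = 6.6 + 0.9 * 50.0
M90 = 51.6 dN.m

51.6 dN.m


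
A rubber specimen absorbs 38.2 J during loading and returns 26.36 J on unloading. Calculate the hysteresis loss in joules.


Hysteresis loss = loading - unloading
= 38.2 - 26.36
= 11.84 J

11.84 J


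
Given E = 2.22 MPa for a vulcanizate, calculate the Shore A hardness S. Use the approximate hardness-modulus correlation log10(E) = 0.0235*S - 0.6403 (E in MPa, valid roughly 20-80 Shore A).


log10(E) = 0.0235*S - 0.6403  =>  S = (log10(E) + 0.6403) / 0.0235
log10(2.22) = 0.346353
S = (0.346353 + 0.6403) / 0.0235 = 0.986653 / 0.0235
S = 42.0

Shore A = 42.0


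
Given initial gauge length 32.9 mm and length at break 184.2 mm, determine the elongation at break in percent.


Elongation = (Lf - L0) / L0 * 100
= (184.2 - 32.9) / 32.9 * 100
= 151.3 / 32.9 * 100
= 459.9%

459.9%


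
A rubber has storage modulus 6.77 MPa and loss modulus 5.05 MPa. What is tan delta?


tan delta = E'' / E'
= 5.05 / 6.77
= 0.7459

tan delta = 0.7459


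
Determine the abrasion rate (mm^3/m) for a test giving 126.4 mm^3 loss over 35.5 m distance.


Rate = volume_loss / distance
= 126.4 / 35.5
= 3.561 mm^3/m

3.561 mm^3/m


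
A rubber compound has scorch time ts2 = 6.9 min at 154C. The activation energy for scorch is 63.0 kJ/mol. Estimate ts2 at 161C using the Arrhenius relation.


Convert temperatures: T1 = 154 + 273.15 = 427.15 K, T2 = 161 + 273.15 = 434.15 K
ts2_new = 6.9 * exp(63000 / 8.314 * (1/434.15 - 1/427.15))
1/T2 - 1/T1 = -3.7747e-05
ts2_new = 5.18 min

5.18 min


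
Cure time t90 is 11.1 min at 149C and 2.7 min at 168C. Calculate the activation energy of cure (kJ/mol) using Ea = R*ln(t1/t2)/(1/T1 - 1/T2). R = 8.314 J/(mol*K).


T1 = 422.15 K, T2 = 441.15 K
1/T1 - 1/T2 = 1.0202e-04
ln(t1/t2) = ln(11.1/2.7) = 1.4137
Ea = 8.314 * 1.4137 / 1.0202e-04 = 115203.2436 J/mol
Ea = 115.2 kJ/mol

115.2 kJ/mol


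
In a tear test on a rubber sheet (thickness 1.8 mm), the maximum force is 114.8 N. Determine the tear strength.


Tear strength = force / thickness
= 114.8 / 1.8
= 63.78 N/mm

63.78 N/mm


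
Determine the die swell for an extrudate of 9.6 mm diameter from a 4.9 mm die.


Die swell ratio = D_extrudate / D_die
= 9.6 / 4.9
= 1.959

Die swell = 1.959


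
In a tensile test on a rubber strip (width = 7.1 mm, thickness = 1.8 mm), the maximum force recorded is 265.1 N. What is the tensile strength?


Area = width * thickness = 7.1 * 1.8 = 12.78 mm^2
TS = force / area = 265.1 / 12.78 = 20.74 MPa

20.74 MPa


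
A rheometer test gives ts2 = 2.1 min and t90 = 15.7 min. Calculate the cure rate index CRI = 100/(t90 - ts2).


CRI = 100 / (t90 - ts2)
= 100 / (15.7 - 2.1)
= 100 / 13.6
= 7.35 min^-1

7.35 min^-1


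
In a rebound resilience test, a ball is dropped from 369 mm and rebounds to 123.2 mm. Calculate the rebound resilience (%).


Resilience = h_rebound / h_drop * 100
= 123.2 / 369 * 100
= 33.4%

33.4%


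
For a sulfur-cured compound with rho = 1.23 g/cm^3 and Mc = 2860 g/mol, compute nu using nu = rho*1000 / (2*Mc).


nu = rho * 1000 / (2 * Mc)
nu = 1.23 * 1000 / (2 * 2860)
nu = 1230.0 / 5720
nu = 0.2150 mol/L

0.2150 mol/L


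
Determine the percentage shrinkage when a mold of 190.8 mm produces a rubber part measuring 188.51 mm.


Shrinkage = (mold - part) / mold * 100
= (190.8 - 188.51) / 190.8 * 100
= 2.29 / 190.8 * 100
= 1.2%

1.2%


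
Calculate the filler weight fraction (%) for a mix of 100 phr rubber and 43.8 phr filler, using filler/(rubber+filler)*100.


Filler % = filler / (rubber + filler) * 100
= 43.8 / (100 + 43.8) * 100
= 43.8 / 143.8 * 100
= 30.46%

30.46%


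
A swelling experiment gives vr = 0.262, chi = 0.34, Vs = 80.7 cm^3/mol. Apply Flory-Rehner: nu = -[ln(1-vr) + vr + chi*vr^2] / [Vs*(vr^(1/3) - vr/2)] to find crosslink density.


ln(1 - vr) = ln(1 - 0.262) = -0.3038
Numerator = -((-0.3038) + 0.262 + 0.34 * 0.262^2) = 0.0185
Denominator = 80.7 * (0.262^(1/3) - 0.262/2) = 41.0668
nu = 0.0185 / 41.0668 = 4.4982e-04 mol/cm^3

4.4982e-04 mol/cm^3


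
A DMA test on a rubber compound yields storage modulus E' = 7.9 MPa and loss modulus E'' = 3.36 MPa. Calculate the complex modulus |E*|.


|E*| = sqrt(E'^2 + E''^2)
= sqrt(7.9^2 + 3.36^2)
= sqrt(62.4100 + 11.2896)
= 8.585 MPa

8.585 MPa


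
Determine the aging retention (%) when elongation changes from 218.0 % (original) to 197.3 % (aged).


Retention = aged / original * 100
= 197.3 / 218.0 * 100
= 90.5%

90.5%


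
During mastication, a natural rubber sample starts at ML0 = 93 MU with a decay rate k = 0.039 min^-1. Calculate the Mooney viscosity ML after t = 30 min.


ML = ML0 * exp(-k * t)
ML = 93 * exp(-0.039 * 30)
ML = 93 * 0.3104
ML = 28.86 MU

28.86 MU


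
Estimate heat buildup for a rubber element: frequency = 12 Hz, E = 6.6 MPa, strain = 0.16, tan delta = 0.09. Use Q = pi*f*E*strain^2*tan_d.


Q = pi * f * E * strain^2 * tan_d
= pi * 12 * 6.6 * 0.16^2 * 0.09
= pi * 12 * 6.6 * 0.0256 * 0.09
= 0.5733

Q = 0.5733


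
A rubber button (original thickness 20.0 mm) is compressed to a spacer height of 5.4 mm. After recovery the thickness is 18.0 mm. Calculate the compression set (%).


CS = (t0 - recovered) / (t0 - ts) * 100
= (20.0 - 18.0) / (20.0 - 5.4) * 100
= 2.0 / 14.6 * 100
= 13.7%

13.7%


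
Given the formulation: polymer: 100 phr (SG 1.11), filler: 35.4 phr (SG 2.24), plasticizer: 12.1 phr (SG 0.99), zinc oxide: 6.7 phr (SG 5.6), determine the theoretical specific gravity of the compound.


Sum of weights = 154.2
Volume contributions:
  polymer: 100/1.11 = 90.0901
  filler: 35.4/2.24 = 15.8036
  plasticizer: 12.1/0.99 = 12.2222
  zinc oxide: 6.7/5.6 = 1.1964
Sum of volumes = 119.3123
SG = 154.2 / 119.3123 = 1.292

SG = 1.292


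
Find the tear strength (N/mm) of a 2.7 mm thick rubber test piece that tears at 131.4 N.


Tear strength = force / thickness
= 131.4 / 2.7
= 48.67 N/mm

48.67 N/mm


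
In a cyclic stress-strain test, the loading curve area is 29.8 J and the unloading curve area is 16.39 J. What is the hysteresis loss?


Hysteresis loss = loading - unloading
= 29.8 - 16.39
= 13.41 J

13.41 J


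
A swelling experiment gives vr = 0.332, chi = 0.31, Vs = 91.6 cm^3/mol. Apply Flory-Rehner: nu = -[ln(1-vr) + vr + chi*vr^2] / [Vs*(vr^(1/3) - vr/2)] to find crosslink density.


ln(1 - vr) = ln(1 - 0.332) = -0.4035
Numerator = -((-0.4035) + 0.332 + 0.31 * 0.332^2) = 0.0373
Denominator = 91.6 * (0.332^(1/3) - 0.332/2) = 48.2215
nu = 0.0373 / 48.2215 = 7.7347e-04 mol/cm^3

7.7347e-04 mol/cm^3


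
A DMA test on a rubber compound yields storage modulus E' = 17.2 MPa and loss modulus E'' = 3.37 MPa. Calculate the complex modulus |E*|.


|E*| = sqrt(E'^2 + E''^2)
= sqrt(17.2^2 + 3.37^2)
= sqrt(295.8400 + 11.3569)
= 17.527 MPa

17.527 MPa


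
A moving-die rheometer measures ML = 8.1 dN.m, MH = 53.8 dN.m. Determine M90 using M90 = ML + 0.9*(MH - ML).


M90 = ML + 0.9 * (MH - ML)
M90 = 8.1 + 0.9 * (53.8 - 8.1)
M90 = 8.1 + 0.9 * 45.7
M90 = 49.23 dN.m

49.23 dN.m


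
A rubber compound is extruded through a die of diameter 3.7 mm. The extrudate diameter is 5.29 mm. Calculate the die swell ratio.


Die swell ratio = D_extrudate / D_die
= 5.29 / 3.7
= 1.43

Die swell = 1.43


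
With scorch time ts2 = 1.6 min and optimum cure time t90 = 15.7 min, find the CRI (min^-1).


CRI = 100 / (t90 - ts2)
= 100 / (15.7 - 1.6)
= 100 / 14.1
= 7.09 min^-1

7.09 min^-1


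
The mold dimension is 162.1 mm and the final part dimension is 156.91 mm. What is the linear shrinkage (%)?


Shrinkage = (mold - part) / mold * 100
= (162.1 - 156.91) / 162.1 * 100
= 5.19 / 162.1 * 100
= 3.2%

3.2%


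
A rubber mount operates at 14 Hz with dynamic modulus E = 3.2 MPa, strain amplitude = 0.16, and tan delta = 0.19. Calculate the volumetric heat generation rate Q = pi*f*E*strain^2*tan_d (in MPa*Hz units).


Q = pi * f * E * strain^2 * tan_d
= pi * 14 * 3.2 * 0.16^2 * 0.19
= pi * 14 * 3.2 * 0.0256 * 0.19
= 0.6846

Q = 0.6846


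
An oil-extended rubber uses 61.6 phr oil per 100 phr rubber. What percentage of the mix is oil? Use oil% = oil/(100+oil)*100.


Oil % = oil / (100 + oil) * 100
= 61.6 / (100 + 61.6) * 100
= 61.6 / 161.6 * 100
= 38.12%

38.12%


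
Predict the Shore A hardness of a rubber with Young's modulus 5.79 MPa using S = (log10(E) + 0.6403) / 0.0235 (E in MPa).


log10(E) = 0.0235*S - 0.6403  =>  S = (log10(E) + 0.6403) / 0.0235
log10(5.79) = 0.762679
S = (0.762679 + 0.6403) / 0.0235 = 1.402979 / 0.0235
S = 59.7

Shore A = 59.7


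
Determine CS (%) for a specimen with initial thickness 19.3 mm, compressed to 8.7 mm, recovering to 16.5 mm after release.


CS = (t0 - recovered) / (t0 - ts) * 100
= (19.3 - 16.5) / (19.3 - 8.7) * 100
= 2.8 / 10.6 * 100
= 26.4%

26.4%


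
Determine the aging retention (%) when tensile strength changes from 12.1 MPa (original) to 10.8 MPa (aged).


Retention = aged / original * 100
= 10.8 / 12.1 * 100
= 89.3%

89.3%


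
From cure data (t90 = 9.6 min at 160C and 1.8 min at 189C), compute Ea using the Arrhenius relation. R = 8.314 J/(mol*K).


T1 = 433.15 K, T2 = 462.15 K
1/T1 - 1/T2 = 1.4487e-04
ln(t1/t2) = ln(9.6/1.8) = 1.6740
Ea = 8.314 * 1.6740 / 1.4487e-04 = 96068.8602 J/mol
Ea = 96.07 kJ/mol

96.07 kJ/mol


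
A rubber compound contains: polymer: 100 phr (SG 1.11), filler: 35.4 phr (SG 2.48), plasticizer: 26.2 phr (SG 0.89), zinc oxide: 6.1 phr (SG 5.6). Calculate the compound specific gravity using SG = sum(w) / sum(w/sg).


Sum of weights = 167.7
Volume contributions:
  polymer: 100/1.11 = 90.0901
  filler: 35.4/2.48 = 14.2742
  plasticizer: 26.2/0.89 = 29.4382
  zinc oxide: 6.1/5.6 = 1.0893
Sum of volumes = 134.8918
SG = 167.7 / 134.8918 = 1.243

SG = 1.243


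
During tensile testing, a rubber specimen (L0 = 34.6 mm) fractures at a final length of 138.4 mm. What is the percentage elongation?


Elongation = (Lf - L0) / L0 * 100
= (138.4 - 34.6) / 34.6 * 100
= 103.8 / 34.6 * 100
= 300.0%

300.0%


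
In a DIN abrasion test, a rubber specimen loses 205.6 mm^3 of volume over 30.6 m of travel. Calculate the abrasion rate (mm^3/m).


Rate = volume_loss / distance
= 205.6 / 30.6
= 6.719 mm^3/m

6.719 mm^3/m


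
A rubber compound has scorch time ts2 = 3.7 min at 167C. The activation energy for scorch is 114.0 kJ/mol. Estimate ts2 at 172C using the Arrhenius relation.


Convert temperatures: T1 = 167 + 273.15 = 440.15 K, T2 = 172 + 273.15 = 445.15 K
ts2_new = 3.7 * exp(114000 / 8.314 * (1/445.15 - 1/440.15))
1/T2 - 1/T1 = -2.5519e-05
ts2_new = 2.61 min

2.61 min


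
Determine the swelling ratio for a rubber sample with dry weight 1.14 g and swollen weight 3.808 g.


Q = W_swollen / W_dry
Q = 3.808 / 1.14
Q = 3.34

Q = 3.34


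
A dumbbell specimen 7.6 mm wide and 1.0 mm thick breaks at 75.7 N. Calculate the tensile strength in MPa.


Area = width * thickness = 7.6 * 1.0 = 7.6 mm^2
TS = force / area = 75.7 / 7.6 = 9.96 MPa

9.96 MPa


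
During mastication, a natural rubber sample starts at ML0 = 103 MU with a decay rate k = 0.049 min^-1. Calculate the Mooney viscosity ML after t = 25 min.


ML = ML0 * exp(-k * t)
ML = 103 * exp(-0.049 * 25)
ML = 103 * 0.2938
ML = 30.26 MU

30.26 MU


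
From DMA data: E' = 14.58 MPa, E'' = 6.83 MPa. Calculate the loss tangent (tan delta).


tan delta = E'' / E'
= 6.83 / 14.58
= 0.4684

tan delta = 0.4684


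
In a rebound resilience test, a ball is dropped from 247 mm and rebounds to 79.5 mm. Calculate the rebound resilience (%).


Resilience = h_rebound / h_drop * 100
= 79.5 / 247 * 100
= 32.2%

32.2%


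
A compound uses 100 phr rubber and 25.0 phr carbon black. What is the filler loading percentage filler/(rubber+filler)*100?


Filler % = filler / (rubber + filler) * 100
= 25.0 / (100 + 25.0) * 100
= 25.0 / 125.0 * 100
= 20.0%

20.0%


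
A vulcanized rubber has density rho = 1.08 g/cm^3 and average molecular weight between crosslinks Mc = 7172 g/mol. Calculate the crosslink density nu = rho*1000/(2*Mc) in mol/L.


nu = rho * 1000 / (2 * Mc)
nu = 1.08 * 1000 / (2 * 7172)
nu = 1080.0 / 14344
nu = 0.0753 mol/L

0.0753 mol/L


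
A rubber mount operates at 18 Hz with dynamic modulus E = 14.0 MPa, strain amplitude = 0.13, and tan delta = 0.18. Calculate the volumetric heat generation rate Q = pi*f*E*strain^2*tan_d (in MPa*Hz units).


Q = pi * f * E * strain^2 * tan_d
= pi * 18 * 14.0 * 0.13^2 * 0.18
= pi * 18 * 14.0 * 0.0169 * 0.18
= 2.4083

Q = 2.4083


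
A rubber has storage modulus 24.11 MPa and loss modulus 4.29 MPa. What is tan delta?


tan delta = E'' / E'
= 4.29 / 24.11
= 0.1779

tan delta = 0.1779


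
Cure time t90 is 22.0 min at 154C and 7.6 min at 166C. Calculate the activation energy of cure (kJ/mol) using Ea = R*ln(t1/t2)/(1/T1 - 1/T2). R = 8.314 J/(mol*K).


T1 = 427.15 K, T2 = 439.15 K
1/T1 - 1/T2 = 6.3972e-05
ln(t1/t2) = ln(22.0/7.6) = 1.0629
Ea = 8.314 * 1.0629 / 6.3972e-05 = 138137.6653 J/mol
Ea = 138.14 kJ/mol

138.14 kJ/mol


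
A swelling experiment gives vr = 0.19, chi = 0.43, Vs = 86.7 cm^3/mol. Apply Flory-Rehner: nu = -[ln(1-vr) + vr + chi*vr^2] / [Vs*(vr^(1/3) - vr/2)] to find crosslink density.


ln(1 - vr) = ln(1 - 0.19) = -0.2107
Numerator = -((-0.2107) + 0.19 + 0.43 * 0.19^2) = 0.0052
Denominator = 86.7 * (0.19^(1/3) - 0.19/2) = 41.6064
nu = 0.0052 / 41.6064 = 1.2493e-04 mol/cm^3

1.2493e-04 mol/cm^3


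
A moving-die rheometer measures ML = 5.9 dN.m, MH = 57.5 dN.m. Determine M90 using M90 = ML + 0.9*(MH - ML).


M90 = ML + 0.9 * (MH - ML)
M90 = 5.9 + 0.9 * (57.5 - 5.9)
M90 = 5.9 + 0.9 * 51.6
M90 = 52.34 dN.m

52.34 dN.m


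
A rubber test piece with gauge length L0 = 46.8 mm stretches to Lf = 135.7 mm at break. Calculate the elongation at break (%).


Elongation = (Lf - L0) / L0 * 100
= (135.7 - 46.8) / 46.8 * 100
= 88.9 / 46.8 * 100
= 190.0%

190.0%


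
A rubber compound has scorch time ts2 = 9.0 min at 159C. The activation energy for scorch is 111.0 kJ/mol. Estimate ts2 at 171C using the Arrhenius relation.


Convert temperatures: T1 = 159 + 273.15 = 432.15 K, T2 = 171 + 273.15 = 444.15 K
ts2_new = 9.0 * exp(111000 / 8.314 * (1/444.15 - 1/432.15))
1/T2 - 1/T1 = -6.2520e-05
ts2_new = 3.91 min

3.91 min


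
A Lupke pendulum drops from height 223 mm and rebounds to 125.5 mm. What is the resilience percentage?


Resilience = h_rebound / h_drop * 100
= 125.5 / 223 * 100
= 56.3%

56.3%


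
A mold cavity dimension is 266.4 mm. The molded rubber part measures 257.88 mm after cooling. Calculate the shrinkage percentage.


Shrinkage = (mold - part) / mold * 100
= (266.4 - 257.88) / 266.4 * 100
= 8.52 / 266.4 * 100
= 3.2%

3.2%


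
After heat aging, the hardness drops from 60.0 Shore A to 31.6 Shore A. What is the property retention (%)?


Retention = aged / original * 100
= 31.6 / 60.0 * 100
= 52.7%

52.7%


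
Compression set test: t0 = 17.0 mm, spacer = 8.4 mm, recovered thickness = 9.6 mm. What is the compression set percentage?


CS = (t0 - recovered) / (t0 - ts) * 100
= (17.0 - 9.6) / (17.0 - 8.4) * 100
= 7.4 / 8.6 * 100
= 86.0%

86.0%


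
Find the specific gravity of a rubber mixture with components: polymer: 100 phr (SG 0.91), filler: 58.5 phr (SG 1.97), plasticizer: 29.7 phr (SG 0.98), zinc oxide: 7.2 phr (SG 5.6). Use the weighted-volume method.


Sum of weights = 195.4
Volume contributions:
  polymer: 100/0.91 = 109.8901
  filler: 58.5/1.97 = 29.6954
  plasticizer: 29.7/0.98 = 30.3061
  zinc oxide: 7.2/5.6 = 1.2857
Sum of volumes = 171.1774
SG = 195.4 / 171.1774 = 1.142

SG = 1.142


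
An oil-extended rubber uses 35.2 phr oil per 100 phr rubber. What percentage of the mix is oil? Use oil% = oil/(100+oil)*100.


Oil % = oil / (100 + oil) * 100
= 35.2 / (100 + 35.2) * 100
= 35.2 / 135.2 * 100
= 26.04%

26.04%


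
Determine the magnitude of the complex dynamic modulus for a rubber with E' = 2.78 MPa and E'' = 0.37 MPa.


|E*| = sqrt(E'^2 + E''^2)
= sqrt(2.78^2 + 0.37^2)
= sqrt(7.7284 + 0.1369)
= 2.805 MPa

2.805 MPa


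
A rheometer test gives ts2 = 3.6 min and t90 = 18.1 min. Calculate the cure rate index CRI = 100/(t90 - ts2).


CRI = 100 / (t90 - ts2)
= 100 / (18.1 - 3.6)
= 100 / 14.5
= 6.9 min^-1

6.9 min^-1


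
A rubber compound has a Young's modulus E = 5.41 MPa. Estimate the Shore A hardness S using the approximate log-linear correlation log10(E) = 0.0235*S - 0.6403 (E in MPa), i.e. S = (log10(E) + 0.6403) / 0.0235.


log10(E) = 0.0235*S - 0.6403  =>  S = (log10(E) + 0.6403) / 0.0235
log10(5.41) = 0.733197
S = (0.733197 + 0.6403) / 0.0235 = 1.373497 / 0.0235
S = 58.4

Shore A = 58.4


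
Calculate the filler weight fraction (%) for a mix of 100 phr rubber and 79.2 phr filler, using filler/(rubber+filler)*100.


Filler % = filler / (rubber + filler) * 100
= 79.2 / (100 + 79.2) * 100
= 79.2 / 179.2 * 100
= 44.2%

44.2%


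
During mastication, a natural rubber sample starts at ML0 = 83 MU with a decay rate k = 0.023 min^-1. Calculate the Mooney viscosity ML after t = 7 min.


ML = ML0 * exp(-k * t)
ML = 83 * exp(-0.023 * 7)
ML = 83 * 0.8513
ML = 70.66 MU

70.66 MU


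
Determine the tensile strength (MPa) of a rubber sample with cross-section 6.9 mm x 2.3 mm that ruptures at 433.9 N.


Area = width * thickness = 6.9 * 2.3 = 15.87 mm^2
TS = force / area = 433.9 / 15.87 = 27.34 MPa

27.34 MPa


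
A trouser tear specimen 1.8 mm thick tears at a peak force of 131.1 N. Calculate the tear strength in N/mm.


Tear strength = force / thickness
= 131.1 / 1.8
= 72.83 N/mm

72.83 N/mm


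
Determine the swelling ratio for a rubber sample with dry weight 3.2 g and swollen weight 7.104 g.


Q = W_swollen / W_dry
Q = 7.104 / 3.2
Q = 2.22

Q = 2.22


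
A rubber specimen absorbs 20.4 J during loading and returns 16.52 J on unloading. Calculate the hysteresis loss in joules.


Hysteresis loss = loading - unloading
= 20.4 - 16.52
= 3.88 J

3.88 J


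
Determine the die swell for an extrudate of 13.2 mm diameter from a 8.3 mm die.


Die swell ratio = D_extrudate / D_die
= 13.2 / 8.3
= 1.59

Die swell = 1.59


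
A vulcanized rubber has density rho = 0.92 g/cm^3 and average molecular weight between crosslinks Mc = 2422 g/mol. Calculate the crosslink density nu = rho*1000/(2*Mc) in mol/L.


nu = rho * 1000 / (2 * Mc)
nu = 0.92 * 1000 / (2 * 2422)
nu = 920.0 / 4844
nu = 0.1899 mol/L

0.1899 mol/L


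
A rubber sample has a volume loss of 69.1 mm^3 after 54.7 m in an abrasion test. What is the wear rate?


Rate = volume_loss / distance
= 69.1 / 54.7
= 1.263 mm^3/m

1.263 mm^3/m


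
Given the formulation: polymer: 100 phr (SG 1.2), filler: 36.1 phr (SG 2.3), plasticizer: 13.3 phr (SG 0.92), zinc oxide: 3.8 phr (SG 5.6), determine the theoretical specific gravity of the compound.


Sum of weights = 153.2
Volume contributions:
  polymer: 100/1.2 = 83.3333
  filler: 36.1/2.3 = 15.6957
  plasticizer: 13.3/0.92 = 14.4565
  zinc oxide: 3.8/5.6 = 0.6786
Sum of volumes = 114.1641
SG = 153.2 / 114.1641 = 1.342

SG = 1.342


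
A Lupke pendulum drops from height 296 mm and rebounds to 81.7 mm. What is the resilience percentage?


Resilience = h_rebound / h_drop * 100
= 81.7 / 296 * 100
= 27.6%

27.6%


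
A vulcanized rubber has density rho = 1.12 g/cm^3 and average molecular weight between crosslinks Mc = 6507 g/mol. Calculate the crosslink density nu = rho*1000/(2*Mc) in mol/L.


nu = rho * 1000 / (2 * Mc)
nu = 1.12 * 1000 / (2 * 6507)
nu = 1120.0 / 13014
nu = 0.0861 mol/L

0.0861 mol/L


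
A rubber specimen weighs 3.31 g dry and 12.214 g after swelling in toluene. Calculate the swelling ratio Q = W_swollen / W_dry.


Q = W_swollen / W_dry
Q = 12.214 / 3.31
Q = 3.69

Q = 3.69


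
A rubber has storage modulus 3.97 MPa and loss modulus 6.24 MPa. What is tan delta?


tan delta = E'' / E'
= 6.24 / 3.97
= 1.5718

tan delta = 1.5718


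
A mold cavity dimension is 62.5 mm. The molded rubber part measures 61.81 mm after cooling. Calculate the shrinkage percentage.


Shrinkage = (mold - part) / mold * 100
= (62.5 - 61.81) / 62.5 * 100
= 0.69 / 62.5 * 100
= 1.1%

1.1%


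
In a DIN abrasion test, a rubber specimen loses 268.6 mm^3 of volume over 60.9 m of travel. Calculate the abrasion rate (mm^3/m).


Rate = volume_loss / distance
= 268.6 / 60.9
= 4.411 mm^3/m

4.411 mm^3/m


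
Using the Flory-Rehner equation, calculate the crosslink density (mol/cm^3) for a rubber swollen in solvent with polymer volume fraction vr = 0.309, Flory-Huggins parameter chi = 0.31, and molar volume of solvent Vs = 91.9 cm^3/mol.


ln(1 - vr) = ln(1 - 0.309) = -0.3696
Numerator = -((-0.3696) + 0.309 + 0.31 * 0.309^2) = 0.0310
Denominator = 91.9 * (0.309^(1/3) - 0.309/2) = 47.9315
nu = 0.0310 / 47.9315 = 6.4710e-04 mol/cm^3

6.4710e-04 mol/cm^3


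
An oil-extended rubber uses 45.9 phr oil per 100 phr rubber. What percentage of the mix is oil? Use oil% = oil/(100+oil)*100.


Oil % = oil / (100 + oil) * 100
= 45.9 / (100 + 45.9) * 100
= 45.9 / 145.9 * 100
= 31.46%

31.46%


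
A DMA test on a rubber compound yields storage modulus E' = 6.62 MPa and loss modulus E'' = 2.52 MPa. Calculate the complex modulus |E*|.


|E*| = sqrt(E'^2 + E''^2)
= sqrt(6.62^2 + 2.52^2)
= sqrt(43.8244 + 6.3504)
= 7.083 MPa

7.083 MPa


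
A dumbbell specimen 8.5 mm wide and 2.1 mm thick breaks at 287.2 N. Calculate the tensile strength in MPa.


Area = width * thickness = 8.5 * 2.1 = 17.85 mm^2
TS = force / area = 287.2 / 17.85 = 16.09 MPa

16.09 MPa


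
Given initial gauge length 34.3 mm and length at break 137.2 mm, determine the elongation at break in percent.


Elongation = (Lf - L0) / L0 * 100
= (137.2 - 34.3) / 34.3 * 100
= 102.9 / 34.3 * 100
= 300.0%

300.0%


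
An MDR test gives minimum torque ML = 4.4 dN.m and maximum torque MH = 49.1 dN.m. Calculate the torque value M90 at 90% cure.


M90 = ML + 0.9 * (MH - ML)
M90 = 4.4 + 0.9 * (49.1 - 4.4)
M90 = 4.4 + 0.9 * 44.7
M90 = 44.63 dN.m

44.63 dN.m


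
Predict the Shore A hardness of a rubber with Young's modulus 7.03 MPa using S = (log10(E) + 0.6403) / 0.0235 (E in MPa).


log10(E) = 0.0235*S - 0.6403  =>  S = (log10(E) + 0.6403) / 0.0235
log10(7.03) = 0.846955
S = (0.846955 + 0.6403) / 0.0235 = 1.487255 / 0.0235
S = 63.3

Shore A = 63.3


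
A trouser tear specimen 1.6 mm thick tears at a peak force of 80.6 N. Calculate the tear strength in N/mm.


Tear strength = force / thickness
= 80.6 / 1.6
= 50.37 N/mm

50.37 N/mm


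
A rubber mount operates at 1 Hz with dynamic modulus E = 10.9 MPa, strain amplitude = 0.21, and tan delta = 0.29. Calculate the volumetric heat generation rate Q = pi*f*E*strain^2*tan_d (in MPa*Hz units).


Q = pi * f * E * strain^2 * tan_d
= pi * 1 * 10.9 * 0.21^2 * 0.29
= pi * 1 * 10.9 * 0.0441 * 0.29
= 0.4379

Q = 0.4379


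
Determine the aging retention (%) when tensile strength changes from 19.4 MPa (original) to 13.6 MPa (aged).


Retention = aged / original * 100
= 13.6 / 19.4 * 100
= 70.1%

70.1%


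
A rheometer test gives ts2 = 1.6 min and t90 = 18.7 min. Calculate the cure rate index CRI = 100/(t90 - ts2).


CRI = 100 / (t90 - ts2)
= 100 / (18.7 - 1.6)
= 100 / 17.1
= 5.85 min^-1

5.85 min^-1


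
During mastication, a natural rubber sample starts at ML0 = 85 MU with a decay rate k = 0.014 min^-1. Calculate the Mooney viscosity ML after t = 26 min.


ML = ML0 * exp(-k * t)
ML = 85 * exp(-0.014 * 26)
ML = 85 * 0.6949
ML = 59.07 MU

59.07 MU


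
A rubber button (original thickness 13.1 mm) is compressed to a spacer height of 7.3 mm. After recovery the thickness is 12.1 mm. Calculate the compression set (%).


CS = (t0 - recovered) / (t0 - ts) * 100
= (13.1 - 12.1) / (13.1 - 7.3) * 100
= 1.0 / 5.8 * 100
= 17.2%

17.2%


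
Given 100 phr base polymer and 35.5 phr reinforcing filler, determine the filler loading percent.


Filler % = filler / (rubber + filler) * 100
= 35.5 / (100 + 35.5) * 100
= 35.5 / 135.5 * 100
= 26.2%

26.2%


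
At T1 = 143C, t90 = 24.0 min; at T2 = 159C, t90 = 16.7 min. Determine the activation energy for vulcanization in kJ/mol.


T1 = 416.15 K, T2 = 432.15 K
1/T1 - 1/T2 = 8.8968e-05
ln(t1/t2) = ln(24.0/16.7) = 0.3626
Ea = 8.314 * 0.3626 / 8.8968e-05 = 33888.8070 J/mol
Ea = 33.89 kJ/mol

33.89 kJ/mol


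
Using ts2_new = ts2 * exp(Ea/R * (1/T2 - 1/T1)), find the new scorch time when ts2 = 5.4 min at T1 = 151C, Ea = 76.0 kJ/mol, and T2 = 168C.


Convert temperatures: T1 = 151 + 273.15 = 424.15 K, T2 = 168 + 273.15 = 441.15 K
ts2_new = 5.4 * exp(76000 / 8.314 * (1/441.15 - 1/424.15))
1/T2 - 1/T1 = -9.0854e-05
ts2_new = 2.35 min

2.35 min


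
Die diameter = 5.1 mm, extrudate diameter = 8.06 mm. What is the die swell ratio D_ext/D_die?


Die swell ratio = D_extrudate / D_die
= 8.06 / 5.1
= 1.58

Die swell = 1.58


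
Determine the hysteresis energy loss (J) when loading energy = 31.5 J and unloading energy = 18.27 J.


Hysteresis loss = loading - unloading
= 31.5 - 18.27
= 13.23 J

13.23 J


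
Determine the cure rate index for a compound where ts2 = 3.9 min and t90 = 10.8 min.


CRI = 100 / (t90 - ts2)
= 100 / (10.8 - 3.9)
= 100 / 6.9
= 14.49 min^-1

14.49 min^-1


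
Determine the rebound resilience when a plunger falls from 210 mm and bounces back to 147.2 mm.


Resilience = h_rebound / h_drop * 100
= 147.2 / 210 * 100
= 70.1%

70.1%


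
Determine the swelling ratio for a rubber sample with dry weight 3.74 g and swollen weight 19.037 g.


Q = W_swollen / W_dry
Q = 19.037 / 3.74
Q = 5.09

Q = 5.09


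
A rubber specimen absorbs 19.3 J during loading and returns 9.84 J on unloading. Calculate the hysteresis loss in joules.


Hysteresis loss = loading - unloading
= 19.3 - 9.84
= 9.46 J

9.46 J


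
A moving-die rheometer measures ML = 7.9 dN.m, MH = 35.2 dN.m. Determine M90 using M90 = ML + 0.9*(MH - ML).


M90 = ML + 0.9 * (MH - ML)
M90 = 7.9 + 0.9 * (35.2 - 7.9)
M90 = 7.9 + 0.9 * 27.3
M90 = 32.47 dN.m

32.47 dN.m


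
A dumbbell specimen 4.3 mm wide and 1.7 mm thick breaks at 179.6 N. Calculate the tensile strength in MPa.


Area = width * thickness = 4.3 * 1.7 = 7.31 mm^2
TS = force / area = 179.6 / 7.31 = 24.57 MPa

24.57 MPa


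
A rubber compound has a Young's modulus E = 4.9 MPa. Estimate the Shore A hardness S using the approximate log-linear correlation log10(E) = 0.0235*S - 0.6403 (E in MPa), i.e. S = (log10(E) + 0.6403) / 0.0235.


log10(E) = 0.0235*S - 0.6403  =>  S = (log10(E) + 0.6403) / 0.0235
log10(4.9) = 0.690196
S = (0.690196 + 0.6403) / 0.0235 = 1.330496 / 0.0235
S = 56.6

Shore A = 56.6


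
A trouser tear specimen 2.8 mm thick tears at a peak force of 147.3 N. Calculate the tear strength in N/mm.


Tear strength = force / thickness
= 147.3 / 2.8
= 52.61 N/mm

52.61 N/mm


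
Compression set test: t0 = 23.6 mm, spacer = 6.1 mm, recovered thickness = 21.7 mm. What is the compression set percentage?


CS = (t0 - recovered) / (t0 - ts) * 100
= (23.6 - 21.7) / (23.6 - 6.1) * 100
= 1.9 / 17.5 * 100
= 10.9%

10.9%


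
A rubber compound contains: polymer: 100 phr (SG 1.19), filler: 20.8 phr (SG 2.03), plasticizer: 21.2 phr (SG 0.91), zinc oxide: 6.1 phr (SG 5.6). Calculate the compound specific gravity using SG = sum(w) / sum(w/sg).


Sum of weights = 148.1
Volume contributions:
  polymer: 100/1.19 = 84.0336
  filler: 20.8/2.03 = 10.2463
  plasticizer: 21.2/0.91 = 23.2967
  zinc oxide: 6.1/5.6 = 1.0893
Sum of volumes = 118.6659
SG = 148.1 / 118.6659 = 1.248

SG = 1.248


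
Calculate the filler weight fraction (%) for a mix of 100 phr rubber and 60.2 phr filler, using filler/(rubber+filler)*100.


Filler % = filler / (rubber + filler) * 100
= 60.2 / (100 + 60.2) * 100
= 60.2 / 160.2 * 100
= 37.58%

37.58%


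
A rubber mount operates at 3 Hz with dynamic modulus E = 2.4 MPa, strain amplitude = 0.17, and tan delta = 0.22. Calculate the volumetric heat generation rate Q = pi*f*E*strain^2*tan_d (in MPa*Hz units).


Q = pi * f * E * strain^2 * tan_d
= pi * 3 * 2.4 * 0.17^2 * 0.22
= pi * 3 * 2.4 * 0.0289 * 0.22
= 0.1438

Q = 0.1438


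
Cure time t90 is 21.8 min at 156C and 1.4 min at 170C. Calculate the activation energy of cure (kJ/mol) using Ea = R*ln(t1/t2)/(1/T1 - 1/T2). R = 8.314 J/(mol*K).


T1 = 429.15 K, T2 = 443.15 K
1/T1 - 1/T2 = 7.3615e-05
ln(t1/t2) = ln(21.8/1.4) = 2.7454
Ea = 8.314 * 2.7454 / 7.3615e-05 = 310065.5050 J/mol
Ea = 310.07 kJ/mol

310.07 kJ/mol
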